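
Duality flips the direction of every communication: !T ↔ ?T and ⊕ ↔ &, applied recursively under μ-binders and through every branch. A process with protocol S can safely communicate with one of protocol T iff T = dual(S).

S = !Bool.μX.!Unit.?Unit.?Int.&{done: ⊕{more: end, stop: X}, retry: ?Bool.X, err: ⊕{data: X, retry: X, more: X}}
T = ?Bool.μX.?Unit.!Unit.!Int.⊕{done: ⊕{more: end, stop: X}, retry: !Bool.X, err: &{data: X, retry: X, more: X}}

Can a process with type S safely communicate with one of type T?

!Bool | ?Bool  match
  μX | μX  match (rec unchanged)
    !Unit | ?Unit  match
      ?Unit | !Unit  match
        ?Int | !Int  match
          &{done,retry,err} | ⊕{done,retry,err}  match label sets agree
            • done:
              ⊕{more,stop} | ⊕{more,stop}  ✗ choice polarity not flipped — not dual

NO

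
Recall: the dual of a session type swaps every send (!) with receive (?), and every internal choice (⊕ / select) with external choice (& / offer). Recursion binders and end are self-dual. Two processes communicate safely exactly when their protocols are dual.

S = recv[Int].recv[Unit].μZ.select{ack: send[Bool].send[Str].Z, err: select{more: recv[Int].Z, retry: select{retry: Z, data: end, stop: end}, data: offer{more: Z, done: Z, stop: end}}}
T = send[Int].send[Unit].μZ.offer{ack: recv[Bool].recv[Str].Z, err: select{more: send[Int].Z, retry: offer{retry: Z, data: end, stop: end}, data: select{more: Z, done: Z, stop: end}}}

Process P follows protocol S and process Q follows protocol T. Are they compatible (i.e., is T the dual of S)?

recv[Int] ‖ send[Int]  match
  recv[Unit] ‖ send[Unit]  match
    μZ ‖ μZ  match (rec unchanged)
      select{ack,err} ‖ offer{ack,err}  match labels match
        • ack:
          send[Bool] ‖ recv[Bool]  match
            send[Str] ‖ recv[Str]  match
              Z ‖ Z  match
        • err:
          select{more,retry,data} ‖ select{more,retry,data}  ✗ choice polarity not flipped — not dual

NO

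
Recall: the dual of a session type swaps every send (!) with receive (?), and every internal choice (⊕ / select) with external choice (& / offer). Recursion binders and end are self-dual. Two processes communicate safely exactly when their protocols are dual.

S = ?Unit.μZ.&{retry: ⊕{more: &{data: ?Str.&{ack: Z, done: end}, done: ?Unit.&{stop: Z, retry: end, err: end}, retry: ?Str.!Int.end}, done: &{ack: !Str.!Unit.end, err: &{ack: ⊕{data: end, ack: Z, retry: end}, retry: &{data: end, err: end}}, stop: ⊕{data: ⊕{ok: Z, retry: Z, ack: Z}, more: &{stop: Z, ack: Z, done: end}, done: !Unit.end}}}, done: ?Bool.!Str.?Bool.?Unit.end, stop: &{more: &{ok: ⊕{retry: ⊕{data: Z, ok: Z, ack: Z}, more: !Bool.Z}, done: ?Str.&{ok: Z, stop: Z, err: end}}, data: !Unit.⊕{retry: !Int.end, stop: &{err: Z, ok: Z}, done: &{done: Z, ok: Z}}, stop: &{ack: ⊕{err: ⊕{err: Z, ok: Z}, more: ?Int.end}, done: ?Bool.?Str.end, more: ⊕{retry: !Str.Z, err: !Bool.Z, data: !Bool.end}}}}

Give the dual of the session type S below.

?Unit → !Unit
  μZ → μZ  (rec unchanged)
    &{retry,done,stop} → ⊕{retry,done,stop}  (offer→select)
      • retry:
        ⊕{more,done} → &{more,done}  (select→offer)
          • more:
            &{data,done,retry} → ⊕{data,done,retry}  (offer→select)
              • data:
                ?Str → !Str
                  &{ack,done} → ⊕{ack,done}  (offer→select)
                    • ack:
                      dual(Z) = Z
                    • done:
                      dual(end) = end
              • done:
                ?Unit → !Unit
                  &{stop,retry,err} → ⊕{stop,retry,err}  (offer→select)
                    • stop:
                      dual(Z) = Z
                    • retry:
                      dual(end) = end
                    • err:
                      dual(end) = end
              • retry:
                ?Str → !Str
                  !Int → ?Int
                    dual(end) = end
          • done:
            &{ack,err,stop} → ⊕{ack,err,stop}  (offer→select)
              • ack:
                !Str → ?Str
                  !Unit → ?Unit
                    dual(end) = end
              • err:
                &{ack,retry} → ⊕{ack,retry}  (offer→select)
                  • ack:
                    ⊕{data,ack,retry} → &{data,ack,retry}  (select→offer)
                      • data:
                        dual(end) = end
                      • ack:
                        dual(Z) = Z
                      • retry:
                        dual(end) = end
                  • retry:
                    &{data,err} → ⊕{data,err}  (offer→select)
                      • data:
                        dual(end) = end
                      • err:
                        dual(end) = end
              • stop:
                ⊕{data,more,done} → &{data,more,done}  (select→offer)
                  • data:
                    ⊕{ok,retry,ack} → &{ok,retry,ack}  (select→offer)
                      • ok:
                        dual(Z) = Z
                      • retry:
                        dual(Z) = Z
                      • ack:
                        dual(Z) = Z
                  • more:
                    &{stop,ack,done} → ⊕{stop,ack,done}  (offer→select)
                      • stop:
                        dual(Z) = Z
                      • ack:
                        dual(Z) = Z
                      • done:
                        dual(end) = end
                  • done:
                    !Unit → ?Unit
                      dual(end) = end
      • done:
        ?Bool → !Bool
          !Str → ?Str
            ?Bool → !Bool
              ?Unit → !Unit
                dual(end) = end
      • stop:
        &{more,data,stop} → ⊕{more,data,stop}  (offer→select)
          • more:
            &{ok,done} → ⊕{ok,done}  (offer→select)
              • ok:
                ⊕{retry,more} → &{retry,more}  (select→offer)
                  • retry:
                    ⊕{data,ok,ack} → &{data,ok,ack}  (select→offer)
                      • data:
                        dual(Z) = Z
                      • ok:
                        dual(Z) = Z
                      • ack:
                        dual(Z) = Z
                  • more:
                    !Bool → ?Bool
                      dual(Z) = Z
              • done:
                ?Str → !Str
                  &{ok,stop,err} → ⊕{ok,stop,err}  (offer→select)
                    • ok:
                      dual(Z) = Z
                    • stop:
                      dual(Z) = Z
                    • err:
                      dual(end) = end
          • data:
            !Unit → ?Unit
              ⊕{retry,stop,done} → &{retry,stop,done}  (select→offer)
                • retry:
                  !Int → ?Int
                    dual(end) = end
                • stop:
                  &{err,ok} → ⊕{err,ok}  (offer→select)
                    • err:
                      dual(Z) = Z
                    • ok:
                      dual(Z) = Z
                • done:
                  &{done,ok} → ⊕{done,ok}  (offer→select)
                    • done:
                      dual(Z) = Z
                    • ok:
                      dual(Z) = Z
          • stop:
            &{ack,done,more} → ⊕{ack,done,more}  (offer→select)
              • ack:
                ⊕{err,more} → &{err,more}  (select→offer)
                  • err:
                    ⊕{err,ok} → &{err,ok}  (select→offer)
                      • err:
                        dual(Z) = Z
                      • ok:
                        dual(Z) = Z
                  • more:
                    ?Int → !Int
                      dual(end) = end
              • done:
                ?Bool → !Bool
                  ?Str → !Str
                    dual(end) = end
              • more:
                ⊕{retry,err,data} → &{retry,err,data}  (select→offer)
                  • retry:
                    !Str → ?Str
                      dual(Z) = Z
                  • err:
                    !Bool → ?Bool
                      dual(Z) = Z
                  • data:
                    !Bool → ?Bool
                      dual(end) = end

!Unit.μZ.⊕{retry: &{more: ⊕{data: !Str.⊕{ack: Z, done: end}, done: !Unit.⊕{stop: Z, retry: end, err: end}, retry: !Str.?Int.end}, done: ⊕{ack: ?Str.?Unit.end, err: ⊕{ack: &{data: end, ack: Z, retry: end}, retry: ⊕{data: end, err: end}}, stop: &{data: &{ok: Z, retry: Z, ack: Z}, more: ⊕{stop: Z, ack: Z, done: end}, done: ?Unit.end}}}, done: !Bool.?Str.!Bool.!Unit.end, stop: ⊕{more: ⊕{ok: &{retry: &{data: Z, ok: Z, ack: Z}, more: ?Bool.Z}, done: !Str.⊕{ok: Z, stop: Z, err: end}}, data: ?Unit.&{retry: ?Int.end, stop: ⊕{err: Z, ok: Z}, done: ⊕{done: Z, ok: Z}}, stop: ⊕{ack: &{err: &{err: Z, ok: Z}, more: !Int.end}, done: !Bool.!Str.end, more: &{retry: ?Str.Z, err: ?Bool.Z, data: ?Bool.end}}}}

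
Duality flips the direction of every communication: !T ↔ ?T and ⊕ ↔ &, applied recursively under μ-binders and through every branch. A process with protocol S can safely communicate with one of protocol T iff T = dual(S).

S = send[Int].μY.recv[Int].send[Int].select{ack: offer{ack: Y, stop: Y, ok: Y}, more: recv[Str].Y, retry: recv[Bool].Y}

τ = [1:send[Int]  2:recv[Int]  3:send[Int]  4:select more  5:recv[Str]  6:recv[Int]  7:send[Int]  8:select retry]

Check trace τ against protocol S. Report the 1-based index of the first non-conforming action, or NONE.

NONE

step 1: send[Int]  match  cont: μY.…
step 2: recv[Int]  match  cont: send[Int].select{ack: offer{ack: μY.…, stop: μY.…, ok: μY.…}, more: recv[Str].μY.…, retry: recv[Bool].μY.…}
step 3: send[Int]  match  cont: select{ack: offer{ack: μY.…, stop: μY.…, ok: μY.…}, more: recv[Str].μY.…, retry: recv[Bool].μY.…}
step 4: select more  match  cont: recv[Str].μY.…
step 5: recv[Str]  match  cont: μY.…
step 6: recv[Int]  match  cont: send[Int].select{ack: offer{ack: μY.…, stop: μY.…, ok: μY.…}, more: recv[Str].μY.…, retry: recv[Bool].μY.…}
step 7: send[Int]  match  cont: select{ack: offer{ack: μY.…, stop: μY.…, ok: μY.…}, more: recv[Str].μY.…, retry: recv[Bool].μY.…}
step 8: select retry  match  cont: recv[Bool].μY.…
all 8 steps conform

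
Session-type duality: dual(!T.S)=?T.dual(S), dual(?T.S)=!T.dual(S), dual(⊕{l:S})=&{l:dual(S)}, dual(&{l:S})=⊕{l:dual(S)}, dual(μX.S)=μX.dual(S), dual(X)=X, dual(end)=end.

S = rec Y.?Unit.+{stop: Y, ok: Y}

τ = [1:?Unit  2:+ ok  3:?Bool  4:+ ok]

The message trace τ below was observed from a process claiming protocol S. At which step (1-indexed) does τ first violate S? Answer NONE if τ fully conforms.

[1] ?Unit  ok  state: +{stop: rec Y.…, ok: rec Y.…}
[2] + ok  ok  state: rec Y.…
[3] got ?Bool, protocol expects ?Unit  ✗

3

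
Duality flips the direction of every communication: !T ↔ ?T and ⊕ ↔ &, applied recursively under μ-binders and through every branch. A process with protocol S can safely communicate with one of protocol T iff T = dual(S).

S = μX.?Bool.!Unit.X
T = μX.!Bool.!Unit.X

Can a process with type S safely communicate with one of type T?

μX | μX  match (rec unchanged)
  ?Bool | !Bool  match
    !Unit | !Unit  ✗ same direction on both sides — not dual

NO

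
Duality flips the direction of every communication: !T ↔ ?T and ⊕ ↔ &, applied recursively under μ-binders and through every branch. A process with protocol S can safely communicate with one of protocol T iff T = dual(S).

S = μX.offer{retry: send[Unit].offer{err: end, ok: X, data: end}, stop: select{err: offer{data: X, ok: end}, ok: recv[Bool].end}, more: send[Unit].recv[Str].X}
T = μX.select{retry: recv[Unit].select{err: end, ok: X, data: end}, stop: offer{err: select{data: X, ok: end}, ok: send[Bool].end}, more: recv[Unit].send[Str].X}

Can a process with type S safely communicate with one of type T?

YES

μX | μX  match (μ self-dual)
  offer{retry,stop,more} | select{retry,stop,more}  match same labels
    [retry]
      send[Unit] | recv[Unit]  match
        offer{err,ok,data} | select{err,ok,data}  match same labels
          [err]
            end | end  match
          [ok]
            X | X  match
          [data]
            end | end  match
    [stop]
      select{err,ok} | offer{err,ok}  match same labels
        [err]
          offer{data,ok} | select{data,ok}  match same labels
            [data]
              X | X  match
            [ok]
              end | end  match
        [ok]
          recv[Bool] | send[Bool]  match
            end | end  match
    [more]
      send[Unit] | recv[Unit]  match
        recv[Str] | send[Str]  match
          X | X  match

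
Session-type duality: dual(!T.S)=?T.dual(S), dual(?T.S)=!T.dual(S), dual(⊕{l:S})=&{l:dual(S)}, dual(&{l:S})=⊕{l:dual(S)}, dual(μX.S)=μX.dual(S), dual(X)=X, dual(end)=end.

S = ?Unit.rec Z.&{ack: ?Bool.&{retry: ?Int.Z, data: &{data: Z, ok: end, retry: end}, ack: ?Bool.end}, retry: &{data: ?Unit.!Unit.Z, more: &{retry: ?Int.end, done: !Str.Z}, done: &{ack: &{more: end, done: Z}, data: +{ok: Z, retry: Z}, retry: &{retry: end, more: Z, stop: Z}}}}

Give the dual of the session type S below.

?Unit = !Unit
  rec Z = rec Z  (rec unchanged)
    &{ack,retry} = +{ack,retry}  (external→internal)
      [ack]
        ?Bool = !Bool
          &{retry,data,ack} = +{retry,data,ack}  (external→internal)
            [retry]
              ?Int = !Int
                dual(Z) = Z
            [data]
              &{data,ok,retry} = +{data,ok,retry}  (external→internal)
                [data]
                  dual(Z) = Z
                [ok]
                  dual(end) = end
                [retry]
                  dual(end) = end
            [ack]
              ?Bool = !Bool
                dual(end) = end
      [retry]
        &{data,more,done} = +{data,more,done}  (external→internal)
          [data]
            ?Unit = !Unit
              !Unit = ?Unit
                dual(Z) = Z
          [more]
            &{retry,done} = +{retry,done}  (external→internal)
              [retry]
                ?Int = !Int
                  dual(end) = end
              [done]
                !Str = ?Str
                  dual(Z) = Z
          [done]
            &{ack,data,retry} = +{ack,data,retry}  (external→internal)
              [ack]
                &{more,done} = +{more,done}  (external→internal)
                  [more]
                    dual(end) = end
                  [done]
                    dual(Z) = Z
              [data]
                +{ok,retry} = &{ok,retry}  (internal→external)
                  [ok]
                    dual(Z) = Z
                  [retry]
                    dual(Z) = Z
              [retry]
                &{retry,more,stop} = +{retry,more,stop}  (external→internal)
                  [retry]
                    dual(end) = end
                  [more]
                    dual(Z) = Z
                  [stop]
                    dual(Z) = Z

!Unit.rec Z.+{ack: !Bool.+{retry: !Int.Z, data: +{data: Z, ok: end, retry: end}, ack: !Bool.end}, retry: +{data: !Unit.?Unit.Z, more: +{retry: !Int.end, done: ?Str.Z}, done: +{ack: +{more: end, done: Z}, data: &{ok: Z, retry: Z}, retry: +{retry: end, more: Z, stop: Z}}}}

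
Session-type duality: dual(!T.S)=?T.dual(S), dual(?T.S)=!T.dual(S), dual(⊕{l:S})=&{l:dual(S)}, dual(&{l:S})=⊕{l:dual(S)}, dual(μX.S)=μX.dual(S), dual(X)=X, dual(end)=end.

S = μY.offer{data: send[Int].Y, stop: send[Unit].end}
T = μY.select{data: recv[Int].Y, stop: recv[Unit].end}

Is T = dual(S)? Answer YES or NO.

YES

μY ‖ μY  ✓ (binder kept)
  offer{data,stop} ‖ select{data,stop}  ✓ same labels
    • data:
      send[Int] ‖ recv[Int]  ✓
        Y ‖ Y  ✓
    • stop:
      send[Unit] ‖ recv[Unit]  ✓
        end ‖ end  ✓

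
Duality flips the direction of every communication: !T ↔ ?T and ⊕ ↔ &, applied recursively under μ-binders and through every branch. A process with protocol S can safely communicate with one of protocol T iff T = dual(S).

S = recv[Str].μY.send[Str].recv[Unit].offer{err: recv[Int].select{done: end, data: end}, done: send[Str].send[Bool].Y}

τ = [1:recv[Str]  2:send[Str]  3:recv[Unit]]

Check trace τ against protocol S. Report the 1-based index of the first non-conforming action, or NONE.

[1] recv[Str]  ok  cont: μY.…
[2] send[Str]  ok  cont: recv[Unit].offer{err: recv[Int].select{done: end, data: end}, done: send[Str].send[Bool].μY.…}
[3] recv[Unit]  ok  cont: offer{err: recv[Int].select{done: end, data: end}, done: send[Str].send[Bool].μY.…}
τ conforms to S (length 3)

NONE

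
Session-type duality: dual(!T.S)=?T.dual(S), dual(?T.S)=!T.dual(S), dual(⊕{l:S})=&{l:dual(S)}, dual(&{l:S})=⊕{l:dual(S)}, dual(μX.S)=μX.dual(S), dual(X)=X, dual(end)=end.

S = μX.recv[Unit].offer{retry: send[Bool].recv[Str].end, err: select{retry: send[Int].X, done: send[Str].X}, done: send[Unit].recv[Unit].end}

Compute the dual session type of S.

μX → μX  (μ self-dual)
  recv[Unit] → send[Unit]
    offer{retry,err,done} → select{retry,err,done}  (offer→select)
      [retry]
        send[Bool] → recv[Bool]
          recv[Str] → send[Str]
            end ↦ end
      [err]
        select{retry,done} → offer{retry,done}  (select→offer)
          [retry]
            send[Int] → recv[Int]
              X ↦ X
          [done]
            send[Str] → recv[Str]
              X ↦ X
      [done]
        send[Unit] → recv[Unit]
          recv[Unit] → send[Unit]
            end ↦ end

μX.send[Unit].select{retry: recv[Bool].send[Str].end, err: offer{retry: recv[Int].X, done: recv[Str].X}, done: recv[Unit].send[Unit].end}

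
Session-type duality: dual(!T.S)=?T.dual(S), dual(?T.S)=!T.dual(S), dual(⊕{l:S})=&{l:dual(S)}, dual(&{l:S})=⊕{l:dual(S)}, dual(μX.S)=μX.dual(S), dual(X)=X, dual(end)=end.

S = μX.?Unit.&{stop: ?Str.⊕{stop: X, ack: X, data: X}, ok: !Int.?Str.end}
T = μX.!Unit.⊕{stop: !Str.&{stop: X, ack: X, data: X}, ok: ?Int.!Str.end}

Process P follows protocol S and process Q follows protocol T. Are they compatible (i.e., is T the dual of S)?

YES

μX | μX  match (μ self-dual)
  ?Unit | !Unit  match
    &{stop,ok} | ⊕{stop,ok}  match labels match
      • stop:
        ?Str | !Str  match
          ⊕{stop,ack,data} | &{stop,ack,data}  match labels match
            • stop:
              X | X  match
            • ack:
              X | X  match
            • data:
              X | X  match
      • ok:
        !Int | ?Int  match
          ?Str | !Str  match
            end | end  match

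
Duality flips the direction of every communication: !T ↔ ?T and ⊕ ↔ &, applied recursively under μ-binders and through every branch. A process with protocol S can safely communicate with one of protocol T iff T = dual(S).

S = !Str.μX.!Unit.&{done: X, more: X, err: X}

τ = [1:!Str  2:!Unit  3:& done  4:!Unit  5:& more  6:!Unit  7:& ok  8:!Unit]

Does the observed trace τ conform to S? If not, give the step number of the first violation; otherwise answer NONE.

7

@1 !Str  match  now at μX.…
@2 !Unit  match  now at &{done: μX.…, more: μX.…, err: μX.…}
@3 & done  match  now at μX.…
@4 !Unit  match  now at &{done: μX.…, more: μX.…, err: μX.…}
@5 & more  match  now at μX.…
@6 !Unit  match  now at &{done: μX.…, more: μX.…, err: μX.…}
@7 got & ok, protocol expects & done or & more or & err  ✗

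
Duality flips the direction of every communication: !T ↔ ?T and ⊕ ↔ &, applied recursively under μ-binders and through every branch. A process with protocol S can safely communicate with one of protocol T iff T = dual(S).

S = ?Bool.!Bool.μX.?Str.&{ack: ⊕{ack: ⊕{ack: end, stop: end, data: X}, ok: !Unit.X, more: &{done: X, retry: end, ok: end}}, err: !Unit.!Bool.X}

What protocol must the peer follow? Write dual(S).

?Bool = !Bool
  !Bool = ?Bool
    μX = μX  (binder kept)
      ?Str = !Str
        &{ack,err} = ⊕{ack,err}  (external→internal)
          case ack:
            ⊕{ack,ok,more} = &{ack,ok,more}  (internal→external)
              case ack:
                ⊕{ack,stop,data} = &{ack,stop,data}  (internal→external)
                  case ack:
                    end ↦ end
                  case stop:
                    end ↦ end
                  case data:
                    X ↦ X
              case ok:
                !Unit = ?Unit
                  X ↦ X
              case more:
                &{done,retry,ok} = ⊕{done,retry,ok}  (external→internal)
                  case done:
                    X ↦ X
                  case retry:
                    end ↦ end
                  case ok:
                    end ↦ end
          case err:
            !Unit = ?Unit
              !Bool = ?Bool
                X ↦ X

!Bool.?Bool.μX.!Str.⊕{ack: &{ack: &{ack: end, stop: end, data: X}, ok: ?Unit.X, more: ⊕{done: X, retry: end, ok: end}}, err: ?Unit.?Bool.X}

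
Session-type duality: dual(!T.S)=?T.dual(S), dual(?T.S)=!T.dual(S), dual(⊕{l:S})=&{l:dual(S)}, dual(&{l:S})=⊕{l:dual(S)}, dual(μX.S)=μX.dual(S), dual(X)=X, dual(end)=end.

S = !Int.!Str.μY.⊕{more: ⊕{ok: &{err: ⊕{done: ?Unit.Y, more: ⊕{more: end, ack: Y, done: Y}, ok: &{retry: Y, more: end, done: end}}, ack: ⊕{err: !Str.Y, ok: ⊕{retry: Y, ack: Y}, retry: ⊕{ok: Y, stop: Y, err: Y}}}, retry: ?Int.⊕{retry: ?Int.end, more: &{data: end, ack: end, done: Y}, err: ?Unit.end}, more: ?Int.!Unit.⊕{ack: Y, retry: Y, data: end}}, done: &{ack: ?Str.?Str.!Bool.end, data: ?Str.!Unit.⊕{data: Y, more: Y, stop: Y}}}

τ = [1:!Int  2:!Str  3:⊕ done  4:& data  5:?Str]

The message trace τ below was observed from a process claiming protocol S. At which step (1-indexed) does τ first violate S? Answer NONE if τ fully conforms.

[1] !Int  ok  state: !Str.μY.…
[2] !Str  ok  state: μY.…
[3] ⊕ done  ok  state: &{ack: ?Str.?Str.!Bool.end, data: ?Str.!Unit.⊕{data: μY.…, more: μY.…, stop: μY.…}}
[4] & data  ok  state: ?Str.!Unit.⊕{data: μY.…, more: μY.…, stop: μY.…}
[5] ?Str  ok  state: !Unit.⊕{data: μY.…, more: μY.…, stop: μY.…}
all 5 steps conform

NONE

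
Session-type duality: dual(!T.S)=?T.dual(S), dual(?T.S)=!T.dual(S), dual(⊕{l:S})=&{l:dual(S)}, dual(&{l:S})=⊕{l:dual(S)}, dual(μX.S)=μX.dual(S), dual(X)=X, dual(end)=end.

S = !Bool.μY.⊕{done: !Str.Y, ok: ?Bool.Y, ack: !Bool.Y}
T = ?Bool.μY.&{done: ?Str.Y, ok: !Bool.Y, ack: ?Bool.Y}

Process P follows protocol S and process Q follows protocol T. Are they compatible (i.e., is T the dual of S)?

YES

!Bool ‖ ?Bool  ✓
  μY ‖ μY  ✓ (rec unchanged)
    ⊕{done,ok,ack} ‖ &{done,ok,ack}  ✓ labels match
      • done:
        !Str ‖ ?Str  ✓
          Y ‖ Y  ✓
      • ok:
        ?Bool ‖ !Bool  ✓
          Y ‖ Y  ✓
      • ack:
        !Bool ‖ ?Bool  ✓
          Y ‖ Y  ✓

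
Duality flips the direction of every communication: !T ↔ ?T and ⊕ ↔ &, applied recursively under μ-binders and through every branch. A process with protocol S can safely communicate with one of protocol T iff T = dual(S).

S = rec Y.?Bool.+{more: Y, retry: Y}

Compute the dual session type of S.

rec Y ↦ rec Y  (rec unchanged)
  ?Bool ↦ !Bool
    +{more,retry} ↦ &{more,retry}  (⊕→&)
      case more:
        dual(Y) = Y
      case retry:
        dual(Y) = Y

rec Y.!Bool.&{more: Y, retry: Y}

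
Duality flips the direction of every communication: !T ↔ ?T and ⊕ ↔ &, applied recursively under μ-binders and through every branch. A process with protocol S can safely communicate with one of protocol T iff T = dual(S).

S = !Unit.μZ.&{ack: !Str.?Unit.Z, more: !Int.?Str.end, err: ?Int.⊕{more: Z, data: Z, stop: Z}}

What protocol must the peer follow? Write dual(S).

?Unit.μZ.⊕{ack: ?Str.!Unit.Z, more: ?Int.!Str.end, err: !Int.&{more: Z, data: Z, stop: Z}}

!Unit → ?Unit
  μZ → μZ  (rec unchanged)
    &{ack,more,err} → ⊕{ack,more,err}  (offer→select)
      case ack:
        !Str → ?Str
          ?Unit → !Unit
            Z self-dual
      case more:
        !Int → ?Int
          ?Str → !Str
            end self-dual
      case err:
        ?Int → !Int
          ⊕{more,data,stop} → &{more,data,stop}  (internal→external)
            case more:
              Z self-dual
            case data:
              Z self-dual
            case stop:
              Z self-dual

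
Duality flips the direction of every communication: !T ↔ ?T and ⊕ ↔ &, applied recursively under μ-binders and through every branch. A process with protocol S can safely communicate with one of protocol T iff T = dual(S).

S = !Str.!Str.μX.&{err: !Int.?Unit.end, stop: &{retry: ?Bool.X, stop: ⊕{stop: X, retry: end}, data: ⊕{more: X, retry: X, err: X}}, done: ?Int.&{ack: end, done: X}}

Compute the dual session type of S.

!Str = ?Str
  !Str = ?Str
    μX = μX  (binder kept)
      &{err,stop,done} = ⊕{err,stop,done}  (&→⊕)
        [err]
          !Int = ?Int
            ?Unit = !Unit
              dual(end) = end
        [stop]
          &{retry,stop,data} = ⊕{retry,stop,data}  (&→⊕)
            [retry]
              ?Bool = !Bool
                dual(X) = X
            [stop]
              ⊕{stop,retry} = &{stop,retry}  (⊕→&)
                [stop]
                  dual(X) = X
                [retry]
                  dual(end) = end
            [data]
              ⊕{more,retry,err} = &{more,retry,err}  (⊕→&)
                [more]
                  dual(X) = X
                [retry]
                  dual(X) = X
                [err]
                  dual(X) = X
        [done]
          ?Int = !Int
            &{ack,done} = ⊕{ack,done}  (&→⊕)
              [ack]
                dual(end) = end
              [done]
                dual(X) = X

?Str.?Str.μX.⊕{err: ?Int.!Unit.end, stop: ⊕{retry: !Bool.X, stop: &{stop: X, retry: end}, data: &{more: X, retry: X, err: X}}, done: !Int.⊕{ack: end, done: X}}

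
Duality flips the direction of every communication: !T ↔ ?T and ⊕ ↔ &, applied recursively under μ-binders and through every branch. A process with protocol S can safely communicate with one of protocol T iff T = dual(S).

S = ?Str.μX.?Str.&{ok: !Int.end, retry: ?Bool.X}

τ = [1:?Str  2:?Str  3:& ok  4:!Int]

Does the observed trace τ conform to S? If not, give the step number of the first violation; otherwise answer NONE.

@1 ?Str  ✓  residual = μX.…
@2 ?Str  ✓  residual = &{ok: !Int.end, retry: ?Bool.μX.…}
@3 & ok  ✓  residual = !Int.end
@4 !Int  ✓  residual = end
all 4 steps conform

NONE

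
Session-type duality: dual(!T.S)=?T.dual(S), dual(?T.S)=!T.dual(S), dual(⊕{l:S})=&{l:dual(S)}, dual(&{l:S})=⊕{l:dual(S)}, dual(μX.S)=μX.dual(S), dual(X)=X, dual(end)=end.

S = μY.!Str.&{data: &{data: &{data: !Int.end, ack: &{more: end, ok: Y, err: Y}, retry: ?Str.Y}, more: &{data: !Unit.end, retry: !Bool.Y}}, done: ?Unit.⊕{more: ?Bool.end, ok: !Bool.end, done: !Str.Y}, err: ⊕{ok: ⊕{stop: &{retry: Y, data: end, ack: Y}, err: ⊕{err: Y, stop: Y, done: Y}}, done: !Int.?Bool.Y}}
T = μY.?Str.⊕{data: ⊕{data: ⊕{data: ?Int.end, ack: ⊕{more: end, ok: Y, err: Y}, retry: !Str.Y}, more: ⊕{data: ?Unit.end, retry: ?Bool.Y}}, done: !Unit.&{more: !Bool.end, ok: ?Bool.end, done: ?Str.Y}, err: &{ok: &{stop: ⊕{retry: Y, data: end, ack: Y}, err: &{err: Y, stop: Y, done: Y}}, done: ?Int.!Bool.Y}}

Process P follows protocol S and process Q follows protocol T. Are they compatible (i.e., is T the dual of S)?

μY | μY  match (binder kept)
  !Str | ?Str  match
    &{data,done,err} | ⊕{data,done,err}  match labels match
      case data:
        &{data,more} | ⊕{data,more}  match labels match
          case data:
            &{data,ack,retry} | ⊕{data,ack,retry}  match labels match
              case data:
                !Int | ?Int  match
                  end | end  match
              case ack:
                &{more,ok,err} | ⊕{more,ok,err}  match labels match
                  case more:
                    end | end  match
                  case ok:
                    Y | Y  match
                  case err:
                    Y | Y  match
              case retry:
                ?Str | !Str  match
                  Y | Y  match
          case more:
            &{data,retry} | ⊕{data,retry}  match labels match
              case data:
                !Unit | ?Unit  match
                  end | end  match
              case retry:
                !Bool | ?Bool  match
                  Y | Y  match
      case done:
        ?Unit | !Unit  match
          ⊕{more,ok,done} | &{more,ok,done}  match labels match
            case more:
              ?Bool | !Bool  match
                end | end  match
            case ok:
              !Bool | ?Bool  match
                end | end  match
            case done:
              !Str | ?Str  match
                Y | Y  match
      case err:
        ⊕{ok,done} | &{ok,done}  match labels match
          case ok:
            ⊕{stop,err} | &{stop,err}  match labels match
              case stop:
                &{retry,data,ack} | ⊕{retry,data,ack}  match labels match
                  case retry:
                    Y | Y  match
                  case data:
                    end | end  match
                  case ack:
                    Y | Y  match
              case err:
                ⊕{err,stop,done} | &{err,stop,done}  match labels match
                  case err:
                    Y | Y  match
                  case stop:
                    Y | Y  match
                  case done:
                    Y | Y  match
          case done:
            !Int | ?Int  match
              ?Bool | !Bool  match
                Y | Y  match

YES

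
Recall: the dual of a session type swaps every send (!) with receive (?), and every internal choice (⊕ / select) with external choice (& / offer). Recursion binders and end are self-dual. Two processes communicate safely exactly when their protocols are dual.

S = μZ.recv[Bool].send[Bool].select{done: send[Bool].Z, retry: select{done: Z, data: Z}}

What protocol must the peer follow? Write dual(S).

μZ ↦ μZ  (binder kept)
  recv[Bool] ↦ send[Bool]
    send[Bool] ↦ recv[Bool]
      select{done,retry} ↦ offer{done,retry}  (internal→external)
        case done:
          send[Bool] ↦ recv[Bool]
            Z ↦ Z
        case retry:
          select{done,data} ↦ offer{done,data}  (internal→external)
            case done:
              Z ↦ Z
            case data:
              Z ↦ Z

μZ.send[Bool].recv[Bool].offer{done: recv[Bool].Z, retry: offer{done: Z, data: Z}}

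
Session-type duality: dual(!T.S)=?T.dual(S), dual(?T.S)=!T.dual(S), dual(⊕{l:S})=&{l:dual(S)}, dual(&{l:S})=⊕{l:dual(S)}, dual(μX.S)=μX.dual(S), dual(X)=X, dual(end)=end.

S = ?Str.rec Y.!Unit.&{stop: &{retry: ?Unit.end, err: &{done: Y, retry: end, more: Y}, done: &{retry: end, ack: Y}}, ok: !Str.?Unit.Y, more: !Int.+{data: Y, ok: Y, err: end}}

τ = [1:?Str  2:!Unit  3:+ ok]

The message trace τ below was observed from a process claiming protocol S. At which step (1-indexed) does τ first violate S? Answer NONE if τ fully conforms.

[1] ?Str  ok  now at rec Y.…
[2] !Unit  ok  now at &{stop: &{retry: ?Unit.end, err: &{done: rec Y.…, retry: end, more: rec Y.…}, done: &{retry: end, ack: rec Y.…}}, ok: !Str.?Unit.rec Y.…, more: !Int.+{data: rec Y.…, ok: rec Y.…, err: end}}
[3] got + ok, protocol expects & stop or & ok or & more  ✗

3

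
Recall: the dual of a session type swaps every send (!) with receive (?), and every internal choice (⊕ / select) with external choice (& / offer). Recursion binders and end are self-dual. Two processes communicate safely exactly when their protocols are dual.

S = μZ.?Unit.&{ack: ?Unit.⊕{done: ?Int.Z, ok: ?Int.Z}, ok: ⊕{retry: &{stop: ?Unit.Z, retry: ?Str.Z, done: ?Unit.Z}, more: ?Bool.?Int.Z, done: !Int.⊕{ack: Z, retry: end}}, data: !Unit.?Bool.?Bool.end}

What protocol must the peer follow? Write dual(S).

μZ = μZ  (μ self-dual)
  ?Unit = !Unit
    &{ack,ok,data} = ⊕{ack,ok,data}  (external→internal)
      [ack]
        ?Unit = !Unit
          ⊕{done,ok} = &{done,ok}  (⊕→&)
            [done]
              ?Int = !Int
                Z ↦ Z
            [ok]
              ?Int = !Int
                Z ↦ Z
      [ok]
        ⊕{retry,more,done} = &{retry,more,done}  (⊕→&)
          [retry]
            &{stop,retry,done} = ⊕{stop,retry,done}  (external→internal)
              [stop]
                ?Unit = !Unit
                  Z ↦ Z
              [retry]
                ?Str = !Str
                  Z ↦ Z
              [done]
                ?Unit = !Unit
                  Z ↦ Z
          [more]
            ?Bool = !Bool
              ?Int = !Int
                Z ↦ Z
          [done]
            !Int = ?Int
              ⊕{ack,retry} = &{ack,retry}  (⊕→&)
                [ack]
                  Z ↦ Z
                [retry]
                  end ↦ end
      [data]
        !Unit = ?Unit
          ?Bool = !Bool
            ?Bool = !Bool
              end ↦ end

μZ.!Unit.⊕{ack: !Unit.&{done: !Int.Z, ok: !Int.Z}, ok: &{retry: ⊕{stop: !Unit.Z, retry: !Str.Z, done: !Unit.Z}, more: !Bool.!Int.Z, done: ?Int.&{ack: Z, retry: end}}, data: ?Unit.!Bool.!Bool.end}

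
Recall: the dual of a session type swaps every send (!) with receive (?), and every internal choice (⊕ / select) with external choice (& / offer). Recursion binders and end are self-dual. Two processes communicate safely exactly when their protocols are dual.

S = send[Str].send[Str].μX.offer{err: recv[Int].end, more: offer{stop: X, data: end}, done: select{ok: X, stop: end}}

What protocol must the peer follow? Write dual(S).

send[Str] = recv[Str]
  send[Str] = recv[Str]
    μX = μX  (binder kept)
      offer{err,more,done} = select{err,more,done}  (offer→select)
        • err:
          recv[Int] = send[Int]
            end self-dual
        • more:
          offer{stop,data} = select{stop,data}  (offer→select)
            • stop:
              X self-dual
            • data:
              end self-dual
        • done:
          select{ok,stop} = offer{ok,stop}  (select→offer)
            • ok:
              X self-dual
            • stop:
              end self-dual

recv[Str].recv[Str].μX.select{err: send[Int].end, more: select{stop: X, data: end}, done: offer{ok: X, stop: end}}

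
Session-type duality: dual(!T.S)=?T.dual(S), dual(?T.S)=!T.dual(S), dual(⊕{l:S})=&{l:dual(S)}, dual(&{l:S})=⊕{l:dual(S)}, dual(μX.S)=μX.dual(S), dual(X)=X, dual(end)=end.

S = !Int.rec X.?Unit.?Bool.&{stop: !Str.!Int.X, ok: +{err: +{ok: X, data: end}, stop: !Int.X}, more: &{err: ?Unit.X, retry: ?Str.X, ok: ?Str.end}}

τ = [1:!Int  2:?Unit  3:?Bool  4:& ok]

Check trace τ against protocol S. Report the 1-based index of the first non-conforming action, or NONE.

@1 !Int  match  state: rec X.…
@2 ?Unit  match  state: ?Bool.&{stop: !Str.!Int.rec X.…, ok: +{err: +{ok: rec X.…, data: end}, stop: !Int.rec X.…}, more: &{err: ?Unit.rec X.…, retry: ?Str.rec X.…, ok: ?Str.end}}
@3 ?Bool  match  state: &{stop: !Str.!Int.rec X.…, ok: +{err: +{ok: rec X.…, data: end}, stop: !Int.rec X.…}, more: &{err: ?Unit.rec X.…, retry: ?Str.rec X.…, ok: ?Str.end}}
@4 & ok  match  state: +{err: +{ok: rec X.…, data: end}, stop: !Int.rec X.…}
trace exhausted — no violation

NONE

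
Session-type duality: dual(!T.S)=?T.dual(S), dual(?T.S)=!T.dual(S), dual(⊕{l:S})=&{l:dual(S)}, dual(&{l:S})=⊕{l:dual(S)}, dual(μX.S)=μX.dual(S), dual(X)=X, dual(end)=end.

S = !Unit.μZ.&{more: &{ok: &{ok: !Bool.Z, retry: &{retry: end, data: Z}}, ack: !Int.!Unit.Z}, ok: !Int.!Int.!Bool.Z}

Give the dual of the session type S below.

?Unit.μZ.⊕{more: ⊕{ok: ⊕{ok: ?Bool.Z, retry: ⊕{retry: end, data: Z}}, ack: ?Int.?Unit.Z}, ok: ?Int.?Int.?Bool.Z}

!Unit = ?Unit
  μZ = μZ  (rec unchanged)
    &{more,ok} = ⊕{more,ok}  (&→⊕)
      • more:
        &{ok,ack} = ⊕{ok,ack}  (&→⊕)
          • ok:
            &{ok,retry} = ⊕{ok,retry}  (&→⊕)
              • ok:
                !Bool = ?Bool
                  dual(Z) = Z
              • retry:
                &{retry,data} = ⊕{retry,data}  (&→⊕)
                  • retry:
                    dual(end) = end
                  • data:
                    dual(Z) = Z
          • ack:
            !Int = ?Int
              !Unit = ?Unit
                dual(Z) = Z
      • ok:
        !Int = ?Int
          !Int = ?Int
            !Bool = ?Bool
              dual(Z) = Z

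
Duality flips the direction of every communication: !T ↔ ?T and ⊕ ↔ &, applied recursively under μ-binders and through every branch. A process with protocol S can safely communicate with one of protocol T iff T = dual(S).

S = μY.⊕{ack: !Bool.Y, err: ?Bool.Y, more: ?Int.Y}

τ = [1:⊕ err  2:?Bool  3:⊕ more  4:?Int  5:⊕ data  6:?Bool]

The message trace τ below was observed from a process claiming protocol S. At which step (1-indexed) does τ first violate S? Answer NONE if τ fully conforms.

5

[1] ⊕ err  ✓  residual = ?Bool.μY.…
[2] ?Bool  ✓  residual = μY.…
[3] ⊕ more  ✓  residual = ?Int.μY.…
[4] ?Int  ✓  residual = μY.…
[5] got ⊕ data, protocol expects ⊕ ack or ⊕ err or ⊕ more  ✗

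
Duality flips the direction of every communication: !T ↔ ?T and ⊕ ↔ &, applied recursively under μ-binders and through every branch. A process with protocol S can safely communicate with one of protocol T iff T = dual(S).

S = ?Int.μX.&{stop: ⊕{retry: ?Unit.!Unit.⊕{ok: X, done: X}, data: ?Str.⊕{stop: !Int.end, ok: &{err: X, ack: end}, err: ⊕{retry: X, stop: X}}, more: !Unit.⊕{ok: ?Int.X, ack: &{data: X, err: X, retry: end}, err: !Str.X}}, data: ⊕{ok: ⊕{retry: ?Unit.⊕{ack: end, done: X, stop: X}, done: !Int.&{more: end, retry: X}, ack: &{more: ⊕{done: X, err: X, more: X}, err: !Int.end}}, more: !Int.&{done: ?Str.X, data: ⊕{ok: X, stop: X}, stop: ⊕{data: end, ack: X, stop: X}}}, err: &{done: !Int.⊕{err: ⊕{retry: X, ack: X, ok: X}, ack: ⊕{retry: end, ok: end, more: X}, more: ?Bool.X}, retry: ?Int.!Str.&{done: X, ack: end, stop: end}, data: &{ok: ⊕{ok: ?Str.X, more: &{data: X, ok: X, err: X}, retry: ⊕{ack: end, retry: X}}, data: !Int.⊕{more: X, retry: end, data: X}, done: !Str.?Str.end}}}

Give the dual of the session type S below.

!Int.μX.⊕{stop: &{retry: !Unit.?Unit.&{ok: X, done: X}, data: !Str.&{stop: ?Int.end, ok: ⊕{err: X, ack: end}, err: &{retry: X, stop: X}}, more: ?Unit.&{ok: !Int.X, ack: ⊕{data: X, err: X, retry: end}, err: ?Str.X}}, data: &{ok: &{retry: !Unit.&{ack: end, done: X, stop: X}, done: ?Int.⊕{more: end, retry: X}, ack: ⊕{more: &{done: X, err: X, more: X}, err: ?Int.end}}, more: ?Int.⊕{done: !Str.X, data: &{ok: X, stop: X}, stop: &{data: end, ack: X, stop: X}}}, err: ⊕{done: ?Int.&{err: &{retry: X, ack: X, ok: X}, ack: &{retry: end, ok: end, more: X}, more: !Bool.X}, retry: !Int.?Str.⊕{done: X, ack: end, stop: end}, data: ⊕{ok: &{ok: !Str.X, more: ⊕{data: X, ok: X, err: X}, retry: &{ack: end, retry: X}}, data: ?Int.&{more: X, retry: end, data: X}, done: ?Str.!Str.end}}}

?Int = !Int
  μX = μX  (rec unchanged)
    &{stop,data,err} = ⊕{stop,data,err}  (external→internal)
      case stop:
        ⊕{retry,data,more} = &{retry,data,more}  (⊕→&)
          case retry:
            ?Unit = !Unit
              !Unit = ?Unit
                ⊕{ok,done} = &{ok,done}  (⊕→&)
                  case ok:
                    X self-dual
                  case done:
                    X self-dual
          case data:
            ?Str = !Str
              ⊕{stop,ok,err} = &{stop,ok,err}  (⊕→&)
                case stop:
                  !Int = ?Int
                    end self-dual
                case ok:
                  &{err,ack} = ⊕{err,ack}  (external→internal)
                    case err:
                      X self-dual
                    case ack:
                      end self-dual
                case err:
                  ⊕{retry,stop} = &{retry,stop}  (⊕→&)
                    case retry:
                      X self-dual
                    case stop:
                      X self-dual
          case more:
            !Unit = ?Unit
              ⊕{ok,ack,err} = &{ok,ack,err}  (⊕→&)
                case ok:
                  ?Int = !Int
                    X self-dual
                case ack:
                  &{data,err,retry} = ⊕{data,err,retry}  (external→internal)
                    case data:
                      X self-dual
                    case err:
                      X self-dual
                    case retry:
                      end self-dual
                case err:
                  !Str = ?Str
                    X self-dual
      case data:
        ⊕{ok,more} = &{ok,more}  (⊕→&)
          case ok:
            ⊕{retry,done,ack} = &{retry,done,ack}  (⊕→&)
              case retry:
                ?Unit = !Unit
                  ⊕{ack,done,stop} = &{ack,done,stop}  (⊕→&)
                    case ack:
                      end self-dual
                    case done:
                      X self-dual
                    case stop:
                      X self-dual
              case done:
                !Int = ?Int
                  &{more,retry} = ⊕{more,retry}  (external→internal)
                    case more:
                      end self-dual
                    case retry:
                      X self-dual
              case ack:
                &{more,err} = ⊕{more,err}  (external→internal)
                  case more:
                    ⊕{done,err,more} = &{done,err,more}  (⊕→&)
                      case done:
                        X self-dual
                      case err:
                        X self-dual
                      case more:
                        X self-dual
                  case err:
                    !Int = ?Int
                      end self-dual
          case more:
            !Int = ?Int
              &{done,data,stop} = ⊕{done,data,stop}  (external→internal)
                case done:
                  ?Str = !Str
                    X self-dual
                case data:
                  ⊕{ok,stop} = &{ok,stop}  (⊕→&)
                    case ok:
                      X self-dual
                    case stop:
                      X self-dual
                case stop:
                  ⊕{data,ack,stop} = &{data,ack,stop}  (⊕→&)
                    case data:
                      end self-dual
                    case ack:
                      X self-dual
                    case stop:
                      X self-dual
      case err:
        &{done,retry,data} = ⊕{done,retry,data}  (external→internal)
          case done:
            !Int = ?Int
              ⊕{err,ack,more} = &{err,ack,more}  (⊕→&)
                case err:
                  ⊕{retry,ack,ok} = &{retry,ack,ok}  (⊕→&)
                    case retry:
                      X self-dual
                    case ack:
                      X self-dual
                    case ok:
                      X self-dual
                case ack:
                  ⊕{retry,ok,more} = &{retry,ok,more}  (⊕→&)
                    case retry:
                      end self-dual
                    case ok:
                      end self-dual
                    case more:
                      X self-dual
                case more:
                  ?Bool = !Bool
                    X self-dual
          case retry:
            ?Int = !Int
              !Str = ?Str
                &{done,ack,stop} = ⊕{done,ack,stop}  (external→internal)
                  case done:
                    X self-dual
                  case ack:
                    end self-dual
                  case stop:
                    end self-dual
          case data:
            &{ok,data,done} = ⊕{ok,data,done}  (external→internal)
              case ok:
                ⊕{ok,more,retry} = &{ok,more,retry}  (⊕→&)
                  case ok:
                    ?Str = !Str
                      X self-dual
                  case more:
                    &{data,ok,err} = ⊕{data,ok,err}  (external→internal)
                      case data:
                        X self-dual
                      case ok:
                        X self-dual
                      case err:
                        X self-dual
                  case retry:
                    ⊕{ack,retry} = &{ack,retry}  (⊕→&)
                      case ack:
                        end self-dual
                      case retry:
                        X self-dual
              case data:
                !Int = ?Int
                  ⊕{more,retry,data} = &{more,retry,data}  (⊕→&)
                    case more:
                      X self-dual
                    case retry:
                      end self-dual
                    case data:
                      X self-dual
              case done:
                !Str = ?Str
                  ?Str = !Str
                    end self-dual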